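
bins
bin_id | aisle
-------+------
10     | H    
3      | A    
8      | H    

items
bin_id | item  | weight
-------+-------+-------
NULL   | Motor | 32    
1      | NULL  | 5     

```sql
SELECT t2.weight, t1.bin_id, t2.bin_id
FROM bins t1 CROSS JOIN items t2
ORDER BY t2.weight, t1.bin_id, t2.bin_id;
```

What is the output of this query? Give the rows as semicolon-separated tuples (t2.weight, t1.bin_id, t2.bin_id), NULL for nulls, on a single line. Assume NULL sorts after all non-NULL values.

CROSS JOIN pairs every row of `bins` with every row of `items`: 3 × 2 = 6 rows.
After projecting and ordering:
t2.weight | t1.bin_id | t2.bin_id
5 | 3 | 1
5 | 8 | 1
5 | 10 | 1
32 | 3 | NULL
32 | 8 | NULL
32 | 10 | NULL

(5, 3, 1); (5, 8, 1); (5, 10, 1); (32, 3, NULL); (32, 8, NULL); (32, 10, NULL)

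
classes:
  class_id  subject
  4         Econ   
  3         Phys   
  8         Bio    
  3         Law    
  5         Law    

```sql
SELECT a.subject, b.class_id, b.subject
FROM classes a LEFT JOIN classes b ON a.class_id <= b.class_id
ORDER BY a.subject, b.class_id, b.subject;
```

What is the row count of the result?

LEFT JOIN keeps every row from `classes a`; unmatched rows get NULL for `classes b`'s columns.
Matching on a.class_id <= b.class_id.
Matched pairs: 16; unmatched a rows kept: 0.
Total: 16 rows.

16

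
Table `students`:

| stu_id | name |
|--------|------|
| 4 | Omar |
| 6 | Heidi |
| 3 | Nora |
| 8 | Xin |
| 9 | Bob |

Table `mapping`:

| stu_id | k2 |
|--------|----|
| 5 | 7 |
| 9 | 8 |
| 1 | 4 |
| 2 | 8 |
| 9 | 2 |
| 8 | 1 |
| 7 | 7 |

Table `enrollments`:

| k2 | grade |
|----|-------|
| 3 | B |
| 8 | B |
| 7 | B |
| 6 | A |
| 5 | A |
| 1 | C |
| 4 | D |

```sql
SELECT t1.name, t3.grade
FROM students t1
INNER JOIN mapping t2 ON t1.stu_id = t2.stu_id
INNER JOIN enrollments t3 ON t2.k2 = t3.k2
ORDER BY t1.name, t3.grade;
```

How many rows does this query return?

Step 1 — t1 INNER JOIN t2 on stu_id → 3 row(s).
Then INNER JOIN `enrollments t3` on k2: keep only rows whose t2.k2 appears in t3.
Result: 2 row(s).

2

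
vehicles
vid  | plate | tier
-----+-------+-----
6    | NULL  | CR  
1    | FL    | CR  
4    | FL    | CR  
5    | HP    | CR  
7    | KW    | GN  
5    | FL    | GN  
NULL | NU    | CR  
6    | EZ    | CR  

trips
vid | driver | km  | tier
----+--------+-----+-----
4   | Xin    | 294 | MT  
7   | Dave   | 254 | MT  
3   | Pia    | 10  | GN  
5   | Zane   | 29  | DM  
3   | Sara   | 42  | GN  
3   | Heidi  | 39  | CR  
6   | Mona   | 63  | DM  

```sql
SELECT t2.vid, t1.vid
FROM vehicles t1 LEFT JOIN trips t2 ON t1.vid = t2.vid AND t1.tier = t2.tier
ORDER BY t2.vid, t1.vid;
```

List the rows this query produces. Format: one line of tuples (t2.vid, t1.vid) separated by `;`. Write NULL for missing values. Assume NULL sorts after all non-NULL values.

LEFT JOIN keeps every row from `vehicles`; unmatched rows get NULL for `trips`'s columns.
Matching on t1.vid = t2.vid AND t1.tier = t2.tier. A NULL in a compared column never satisfies the condition.
Matched pairs: 0; unmatched t1 rows kept: 8.

(NULL, 1); (NULL, 4); (NULL, 5); (NULL, 5); (NULL, 6); (NULL, 6); (NULL, 7); (NULL, NULL)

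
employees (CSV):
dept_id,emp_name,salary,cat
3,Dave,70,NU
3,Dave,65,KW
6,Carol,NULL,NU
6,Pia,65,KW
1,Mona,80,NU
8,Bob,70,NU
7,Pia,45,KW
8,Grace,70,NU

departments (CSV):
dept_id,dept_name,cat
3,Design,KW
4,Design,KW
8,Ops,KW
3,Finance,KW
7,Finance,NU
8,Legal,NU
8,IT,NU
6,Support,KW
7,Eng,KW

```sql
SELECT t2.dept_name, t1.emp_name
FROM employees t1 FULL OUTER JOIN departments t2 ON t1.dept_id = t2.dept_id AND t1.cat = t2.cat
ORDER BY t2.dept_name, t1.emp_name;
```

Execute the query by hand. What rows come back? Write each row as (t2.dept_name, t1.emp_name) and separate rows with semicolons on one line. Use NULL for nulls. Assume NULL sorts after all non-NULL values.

FULL OUTER JOIN keeps every row from both sides; unmatched rows get NULL for the other side's columns.
Matching on t1.dept_id = t2.dept_id AND t1.cat = t2.cat.
- t1 (dept_id=3, cat=NU) has no partner → padded with NULL.
- t1 (dept_id=3, cat=KW) pairs with 2 row(s) of t2.
- t1 (dept_id=6, cat=NU) has no partner → padded with NULL.
- t1 (dept_id=6, cat=KW) pairs with 1 row(s) of t2.
- t1 (dept_id=1, cat=NU) has no partner → padded with NULL.
- t1 (dept_id=8, cat=NU) pairs with 2 row(s) of t2.
- t1 (dept_id=7, cat=KW) pairs with 1 row(s) of t2.
- t1 (dept_id=8, cat=NU) pairs with 2 row(s) of t2.
- plus 3 unmatched t2 row(s), each kept with NULL t1 columns.

(Design, Dave); (Design, NULL); (Eng, Pia); (Finance, Dave); (Finance, NULL); (IT, Bob); (IT, Grace); (Legal, Bob); (Legal, Grace); (Ops, NULL); (Support, Pia); (NULL, Carol); (NULL, Dave); (NULL, Mona)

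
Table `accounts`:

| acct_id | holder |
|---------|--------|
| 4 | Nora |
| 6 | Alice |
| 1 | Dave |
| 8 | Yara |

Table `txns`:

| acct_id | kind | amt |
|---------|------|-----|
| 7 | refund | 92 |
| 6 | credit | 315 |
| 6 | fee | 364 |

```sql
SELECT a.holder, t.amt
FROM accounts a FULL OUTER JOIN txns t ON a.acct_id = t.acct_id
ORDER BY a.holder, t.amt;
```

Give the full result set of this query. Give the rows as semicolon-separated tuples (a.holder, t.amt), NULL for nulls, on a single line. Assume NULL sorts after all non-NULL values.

(Alice, 315); (Alice, 364); (Dave, NULL); (Nora, NULL); (Yara, NULL); (NULL, 92)

FULL OUTER JOIN keeps every row from both sides; unmatched rows get NULL for the other side's columns.
Matching on a.acct_id = t.acct_id.
- a row (acct_id=4): no match → kept, t columns NULL.
- a row (acct_id=6): matches 2 t row(s) → 2 output row(s).
- a row (acct_id=1): no match → kept, t columns NULL.
- a row (acct_id=8): no match → kept, t columns NULL.
- plus 1 unmatched t row(s), each kept with NULL a columns.
After projecting and ordering:
a.holder | t.amt
Alice | 315
Alice | 364
Dave | NULL
Nora | NULL
Yara | NULL
NULL | 92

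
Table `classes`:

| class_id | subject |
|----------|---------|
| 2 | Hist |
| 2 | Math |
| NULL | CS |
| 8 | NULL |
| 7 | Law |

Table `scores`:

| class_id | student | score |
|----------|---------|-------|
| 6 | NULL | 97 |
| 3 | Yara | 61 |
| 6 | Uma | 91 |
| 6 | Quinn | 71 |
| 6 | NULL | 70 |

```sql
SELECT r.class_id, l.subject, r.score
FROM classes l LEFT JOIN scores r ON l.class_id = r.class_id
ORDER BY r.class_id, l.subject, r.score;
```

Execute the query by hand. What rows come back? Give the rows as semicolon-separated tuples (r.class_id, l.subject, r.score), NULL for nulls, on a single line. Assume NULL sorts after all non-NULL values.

(NULL, CS, NULL); (NULL, Hist, NULL); (NULL, Law, NULL); (NULL, Math, NULL); (NULL, NULL, NULL)

LEFT JOIN keeps every row from `classes`; unmatched rows get NULL for `scores`'s columns.
Matching on l.class_id = r.class_id. A NULL in a compared column never satisfies the condition.
- class_id=2: no r row matches, row kept with r columns NULL.
- class_id=2: no r row matches, row kept with r columns NULL.
- class_id=NULL: no r row matches, row kept with r columns NULL.
- class_id=8: no r row matches, row kept with r columns NULL.
- class_id=7: no r row matches, row kept with r columns NULL.
After projecting and ordering:
r.class_id | l.subject | r.score
NULL | CS | NULL
NULL | Hist | NULL
NULL | Law | NULL
NULL | Math | NULL
NULL | NULL | NULL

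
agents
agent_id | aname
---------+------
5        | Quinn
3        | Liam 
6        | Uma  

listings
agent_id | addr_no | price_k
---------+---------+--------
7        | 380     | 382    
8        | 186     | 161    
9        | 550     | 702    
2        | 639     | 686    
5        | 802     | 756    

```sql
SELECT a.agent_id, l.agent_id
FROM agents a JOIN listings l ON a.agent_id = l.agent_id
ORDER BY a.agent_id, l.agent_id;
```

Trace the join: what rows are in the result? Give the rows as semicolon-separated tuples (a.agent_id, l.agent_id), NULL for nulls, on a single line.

(5, 5)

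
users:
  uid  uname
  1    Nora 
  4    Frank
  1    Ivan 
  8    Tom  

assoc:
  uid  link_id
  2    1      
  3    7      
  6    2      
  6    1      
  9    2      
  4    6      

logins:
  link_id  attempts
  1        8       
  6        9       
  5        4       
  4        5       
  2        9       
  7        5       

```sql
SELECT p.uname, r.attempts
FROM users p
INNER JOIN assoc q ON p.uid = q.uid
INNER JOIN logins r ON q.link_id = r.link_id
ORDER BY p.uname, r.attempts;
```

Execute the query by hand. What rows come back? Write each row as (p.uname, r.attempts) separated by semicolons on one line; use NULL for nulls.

Evaluate left to right. First `users p INNER JOIN assoc q` on uid: 1 row(s).
Then INNER JOIN `logins r` on link_id: keep only rows whose q.link_id appears in r.

(Frank, 9)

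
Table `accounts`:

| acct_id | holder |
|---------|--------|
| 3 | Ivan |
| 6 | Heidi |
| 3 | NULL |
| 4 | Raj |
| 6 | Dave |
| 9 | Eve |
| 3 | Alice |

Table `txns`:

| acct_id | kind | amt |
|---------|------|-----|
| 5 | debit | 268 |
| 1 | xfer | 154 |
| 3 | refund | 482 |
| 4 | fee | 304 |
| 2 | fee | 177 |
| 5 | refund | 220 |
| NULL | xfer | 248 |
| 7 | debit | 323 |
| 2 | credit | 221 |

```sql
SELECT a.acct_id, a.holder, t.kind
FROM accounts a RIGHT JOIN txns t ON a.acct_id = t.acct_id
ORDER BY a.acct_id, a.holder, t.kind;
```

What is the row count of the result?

11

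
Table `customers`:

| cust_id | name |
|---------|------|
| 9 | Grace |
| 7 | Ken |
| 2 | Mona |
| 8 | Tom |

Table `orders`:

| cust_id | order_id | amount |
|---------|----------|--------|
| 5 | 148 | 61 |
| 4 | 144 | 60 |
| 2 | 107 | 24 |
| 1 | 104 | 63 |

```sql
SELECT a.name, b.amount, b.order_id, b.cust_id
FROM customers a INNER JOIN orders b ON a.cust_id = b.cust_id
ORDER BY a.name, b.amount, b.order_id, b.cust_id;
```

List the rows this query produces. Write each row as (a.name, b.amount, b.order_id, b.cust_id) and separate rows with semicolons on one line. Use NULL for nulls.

INNER JOIN keeps only pairs where the ON condition holds.
Matching on a.cust_id = b.cust_id.
- a (cust_id=9) has no partner → excluded.
- a (cust_id=7) has no partner → excluded.
- a (cust_id=2) pairs with 1 row(s) of b.
- a (cust_id=8) has no partner → excluded.
After projecting and ordering:
a.name | b.amount | b.order_id | b.cust_id
Mona | 24 | 107 | 2

(Mona, 24, 107, 2)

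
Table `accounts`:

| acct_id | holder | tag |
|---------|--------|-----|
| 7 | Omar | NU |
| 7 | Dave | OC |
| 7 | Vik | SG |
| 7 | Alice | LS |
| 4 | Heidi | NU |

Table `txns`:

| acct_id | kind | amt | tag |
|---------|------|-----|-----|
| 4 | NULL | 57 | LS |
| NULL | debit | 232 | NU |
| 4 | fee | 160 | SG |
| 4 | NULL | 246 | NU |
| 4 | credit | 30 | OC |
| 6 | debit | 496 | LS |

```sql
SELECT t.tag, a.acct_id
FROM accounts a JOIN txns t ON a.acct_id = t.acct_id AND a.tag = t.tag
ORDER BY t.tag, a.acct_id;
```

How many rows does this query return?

INNER JOIN keeps only pairs where the ON condition holds.
Matching on a.acct_id = t.acct_id AND a.tag = t.tag. A NULL in a compared column never satisfies the condition.
- a row (acct_id=7, tag=NU): no match → dropped.
- a row (acct_id=7, tag=OC): no match → dropped.
- a row (acct_id=7, tag=SG): no match → dropped.
- a row (acct_id=7, tag=LS): no match → dropped.
- a row (acct_id=4, tag=NU): matches 1 t row(s) → 1 output row(s).
Total: 1 rows.

1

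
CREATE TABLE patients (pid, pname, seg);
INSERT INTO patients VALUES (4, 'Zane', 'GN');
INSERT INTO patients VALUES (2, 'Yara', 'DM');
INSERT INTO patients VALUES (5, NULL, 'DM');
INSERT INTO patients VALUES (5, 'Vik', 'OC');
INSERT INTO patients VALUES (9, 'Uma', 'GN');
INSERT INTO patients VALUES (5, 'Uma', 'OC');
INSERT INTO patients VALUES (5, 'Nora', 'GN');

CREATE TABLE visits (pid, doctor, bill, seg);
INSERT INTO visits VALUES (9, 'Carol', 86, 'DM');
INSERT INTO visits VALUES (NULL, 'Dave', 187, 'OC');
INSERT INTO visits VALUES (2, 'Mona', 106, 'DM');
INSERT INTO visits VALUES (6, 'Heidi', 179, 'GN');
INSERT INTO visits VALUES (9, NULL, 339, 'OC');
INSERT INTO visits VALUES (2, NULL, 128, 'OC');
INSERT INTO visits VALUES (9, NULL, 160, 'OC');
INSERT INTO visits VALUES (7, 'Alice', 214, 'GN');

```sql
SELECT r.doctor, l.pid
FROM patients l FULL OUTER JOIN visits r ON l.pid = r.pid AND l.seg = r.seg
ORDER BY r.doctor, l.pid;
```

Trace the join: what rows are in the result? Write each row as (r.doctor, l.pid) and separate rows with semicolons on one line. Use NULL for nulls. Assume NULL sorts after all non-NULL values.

(Alice, NULL); (Carol, NULL); (Dave, NULL); (Heidi, NULL); (Mona, 2); (NULL, 4); (NULL, 5); (NULL, 5); (NULL, 5); (NULL, 5); (NULL, 9); (NULL, NULL); (NULL, NULL); (NULL, NULL)

FULL OUTER JOIN keeps every row from both sides; unmatched rows get NULL for the other side's columns.
Matching on l.pid = r.pid AND l.seg = r.seg. A NULL in a compared column never satisfies the condition.
Matched pairs: 1; unmatched l rows kept: 6; unmatched r rows kept: 7.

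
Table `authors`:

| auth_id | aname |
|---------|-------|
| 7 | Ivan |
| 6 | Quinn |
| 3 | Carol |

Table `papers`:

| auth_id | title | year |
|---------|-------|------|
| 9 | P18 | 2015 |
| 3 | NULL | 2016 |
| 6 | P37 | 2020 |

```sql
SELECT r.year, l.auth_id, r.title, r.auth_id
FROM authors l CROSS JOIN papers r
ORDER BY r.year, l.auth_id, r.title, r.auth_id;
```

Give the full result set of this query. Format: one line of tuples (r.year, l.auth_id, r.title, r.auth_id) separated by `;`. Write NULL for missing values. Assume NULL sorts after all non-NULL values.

CROSS JOIN pairs every row of `authors` with every row of `papers`: 3 × 3 = 9 rows.

(2015, 3, P18, 9); (2015, 6, P18, 9); (2015, 7, P18, 9); (2016, 3, NULL, 3); (2016, 6, NULL, 3); (2016, 7, NULL, 3); (2020, 3, P37, 6); (2020, 6, P37, 6); (2020, 7, P37, 6)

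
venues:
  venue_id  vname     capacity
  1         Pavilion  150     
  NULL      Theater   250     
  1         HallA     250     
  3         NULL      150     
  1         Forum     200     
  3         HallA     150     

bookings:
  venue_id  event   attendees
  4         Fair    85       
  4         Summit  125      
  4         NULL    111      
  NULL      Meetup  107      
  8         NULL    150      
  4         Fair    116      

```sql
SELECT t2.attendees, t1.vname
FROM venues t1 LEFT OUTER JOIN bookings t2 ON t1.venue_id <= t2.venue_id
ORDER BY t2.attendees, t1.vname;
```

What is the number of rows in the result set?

26

LEFT JOIN keeps every row from `venues`; unmatched rows get NULL for `bookings`'s columns.
Matching on t1.venue_id <= t2.venue_id. A NULL in a compared column never satisfies the condition.
Matched pairs: 25; unmatched t1 rows kept: 1.
Total: 25 matched + 1 padded = 26 rows.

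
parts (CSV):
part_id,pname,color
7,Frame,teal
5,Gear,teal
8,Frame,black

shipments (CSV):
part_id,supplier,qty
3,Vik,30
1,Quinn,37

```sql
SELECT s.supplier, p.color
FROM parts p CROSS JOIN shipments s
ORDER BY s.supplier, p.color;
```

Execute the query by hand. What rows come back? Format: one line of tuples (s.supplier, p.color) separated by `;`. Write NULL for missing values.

(Quinn, black); (Quinn, teal); (Quinn, teal); (Vik, black); (Vik, teal); (Vik, teal)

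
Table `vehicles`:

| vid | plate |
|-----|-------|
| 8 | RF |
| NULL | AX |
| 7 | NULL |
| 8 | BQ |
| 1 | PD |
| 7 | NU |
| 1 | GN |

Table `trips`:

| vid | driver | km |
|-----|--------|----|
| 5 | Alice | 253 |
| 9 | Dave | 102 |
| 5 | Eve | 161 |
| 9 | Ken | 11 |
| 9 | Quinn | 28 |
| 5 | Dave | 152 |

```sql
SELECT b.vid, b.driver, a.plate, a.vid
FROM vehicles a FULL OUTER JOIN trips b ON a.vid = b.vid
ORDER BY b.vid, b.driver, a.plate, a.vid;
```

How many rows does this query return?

13

FULL OUTER JOIN keeps every row from both sides; unmatched rows get NULL for the other side's columns.
Matching on a.vid = b.vid. A NULL in a compared column never satisfies the condition.
- a (vid=8) has no partner → padded with NULL.
- a (vid=NULL) has no partner → padded with NULL.
- a (vid=7) has no partner → padded with NULL.
- a (vid=8) has no partner → padded with NULL.
- a (vid=1) has no partner → padded with NULL.
- a (vid=7) has no partner → padded with NULL.
- a (vid=1) has no partner → padded with NULL.
- 6 b row(s) had no a match → kept, a columns NULL.
Total: 0 matched + 13 padded = 13 rows.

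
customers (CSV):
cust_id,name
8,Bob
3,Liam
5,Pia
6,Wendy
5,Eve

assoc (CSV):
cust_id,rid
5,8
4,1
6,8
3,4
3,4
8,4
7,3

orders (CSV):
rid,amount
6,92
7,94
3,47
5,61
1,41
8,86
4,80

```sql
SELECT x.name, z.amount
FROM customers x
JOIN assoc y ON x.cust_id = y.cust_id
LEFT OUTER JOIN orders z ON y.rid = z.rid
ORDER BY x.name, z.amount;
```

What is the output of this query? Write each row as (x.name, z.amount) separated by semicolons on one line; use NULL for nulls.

(Bob, 80); (Eve, 86); (Liam, 80); (Liam, 80); (Pia, 86); (Wendy, 86)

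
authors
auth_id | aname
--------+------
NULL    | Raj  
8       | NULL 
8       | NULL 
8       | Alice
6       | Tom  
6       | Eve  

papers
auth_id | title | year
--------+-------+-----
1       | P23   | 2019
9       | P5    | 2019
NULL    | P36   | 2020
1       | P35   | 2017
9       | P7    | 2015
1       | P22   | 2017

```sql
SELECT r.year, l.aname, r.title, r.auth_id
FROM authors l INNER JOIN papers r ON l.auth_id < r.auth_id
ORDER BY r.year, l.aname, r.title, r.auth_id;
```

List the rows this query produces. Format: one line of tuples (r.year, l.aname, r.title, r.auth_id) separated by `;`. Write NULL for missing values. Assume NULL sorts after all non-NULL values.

INNER JOIN keeps only pairs where the ON condition holds.
Matching on l.auth_id < r.auth_id. A NULL in a compared column never satisfies the condition.
- l[0] auth_id=NULL → no match; dropped.
- l[1] auth_id=8 → 2 match(es) in r → 2 row(s).
- l[2] auth_id=8 → 2 match(es) in r → 2 row(s).
- l[3] auth_id=8 → 2 match(es) in r → 2 row(s).
- l[4] auth_id=6 → 2 match(es) in r → 2 row(s).
- l[5] auth_id=6 → 2 match(es) in r → 2 row(s).
After projecting and ordering:
r.year | l.aname | r.title | r.auth_id
2015 | Alice | P7 | 9
2015 | Eve | P7 | 9
2015 | Tom | P7 | 9
2015 | NULL | P7 | 9
2015 | NULL | P7 | 9
2019 | Alice | P5 | 9
2019 | Eve | P5 | 9
2019 | Tom | P5 | 9
2019 | NULL | P5 | 9
2019 | NULL | P5 | 9

(2015, Alice, P7, 9); (2015, Eve, P7, 9); (2015, Tom, P7, 9); (2015, NULL, P7, 9); (2015, NULL, P7, 9); (2019, Alice, P5, 9); (2019, Eve, P5, 9); (2019, Tom, P5, 9); (2019, NULL, P5, 9); (2019, NULL, P5, 9)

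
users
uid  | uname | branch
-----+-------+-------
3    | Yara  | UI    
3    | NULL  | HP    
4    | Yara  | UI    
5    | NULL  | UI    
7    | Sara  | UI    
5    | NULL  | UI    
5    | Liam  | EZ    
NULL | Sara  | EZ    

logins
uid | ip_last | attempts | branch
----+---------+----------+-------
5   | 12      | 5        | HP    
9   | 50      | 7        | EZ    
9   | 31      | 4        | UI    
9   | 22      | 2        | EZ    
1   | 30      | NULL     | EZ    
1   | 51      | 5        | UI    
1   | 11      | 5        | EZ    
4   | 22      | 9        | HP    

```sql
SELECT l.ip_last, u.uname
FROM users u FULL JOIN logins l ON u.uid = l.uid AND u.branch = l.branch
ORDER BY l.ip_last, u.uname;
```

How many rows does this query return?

FULL OUTER JOIN keeps every row from both sides; unmatched rows get NULL for the other side's columns.
Matching on u.uid = l.uid AND u.branch = l.branch. A NULL in a compared column never satisfies the condition.
- u[0] uid=3, branch=UI → no match; kept with NULLs on the l side.
- u[1] uid=3, branch=HP → no match; kept with NULLs on the l side.
- u[2] uid=4, branch=UI → no match; kept with NULLs on the l side.
- u[3] uid=5, branch=UI → no match; kept with NULLs on the l side.
- u[4] uid=7, branch=UI → no match; kept with NULLs on the l side.
- u[5] uid=5, branch=UI → no match; kept with NULLs on the l side.
- u[6] uid=5, branch=EZ → no match; kept with NULLs on the l side.
- u[7] uid=NULL, branch=EZ → no match; kept with NULLs on the l side.
- 8 row(s) from l found no u partner → padded with NULL.
Total: 0 matched + 16 padded = 16 rows.

16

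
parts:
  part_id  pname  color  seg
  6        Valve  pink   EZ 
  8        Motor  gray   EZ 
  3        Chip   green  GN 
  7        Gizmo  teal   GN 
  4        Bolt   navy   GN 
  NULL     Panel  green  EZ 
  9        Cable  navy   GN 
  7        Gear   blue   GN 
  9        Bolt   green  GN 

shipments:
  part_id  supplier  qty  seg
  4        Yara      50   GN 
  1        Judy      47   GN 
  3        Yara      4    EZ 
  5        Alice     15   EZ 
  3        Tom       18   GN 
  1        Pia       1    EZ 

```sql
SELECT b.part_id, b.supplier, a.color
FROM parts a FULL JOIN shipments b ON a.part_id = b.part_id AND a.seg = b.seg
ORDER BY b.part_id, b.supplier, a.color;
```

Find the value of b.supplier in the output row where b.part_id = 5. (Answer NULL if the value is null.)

Alice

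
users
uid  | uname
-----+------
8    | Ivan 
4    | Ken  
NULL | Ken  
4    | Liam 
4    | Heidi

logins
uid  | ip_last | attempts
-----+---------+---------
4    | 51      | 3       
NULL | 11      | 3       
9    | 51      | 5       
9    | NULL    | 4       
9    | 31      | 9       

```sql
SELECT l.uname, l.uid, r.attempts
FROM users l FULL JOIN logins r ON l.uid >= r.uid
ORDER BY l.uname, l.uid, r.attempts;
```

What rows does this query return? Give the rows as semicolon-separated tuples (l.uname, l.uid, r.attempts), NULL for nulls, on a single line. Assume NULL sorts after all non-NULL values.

(Heidi, 4, 3); (Ivan, 8, 3); (Ken, 4, 3); (Ken, NULL, NULL); (Liam, 4, 3); (NULL, NULL, 3); (NULL, NULL, 4); (NULL, NULL, 5); (NULL, NULL, 9)

FULL OUTER JOIN keeps every row from both sides; unmatched rows get NULL for the other side's columns.
Matching on l.uid >= r.uid. A NULL in a compared column never satisfies the condition.
- l row (uid=8): matches 1 r row(s) → 1 output row(s).
- l row (uid=4): matches 1 r row(s) → 1 output row(s).
- l row (uid=NULL): no match → kept, r columns NULL.
- l row (uid=4): matches 1 r row(s) → 1 output row(s).
- l row (uid=4): matches 1 r row(s) → 1 output row(s).
- 4 row(s) from r found no l partner → padded with NULL.
After projecting and ordering:
l.uname | l.uid | r.attempts
Heidi | 4 | 3
Ivan | 8 | 3
Ken | 4 | 3
Ken | NULL | NULL
Liam | 4 | 3
NULL | NULL | 3
NULL | NULL | 4
NULL | NULL | 5
NULL | NULL | 9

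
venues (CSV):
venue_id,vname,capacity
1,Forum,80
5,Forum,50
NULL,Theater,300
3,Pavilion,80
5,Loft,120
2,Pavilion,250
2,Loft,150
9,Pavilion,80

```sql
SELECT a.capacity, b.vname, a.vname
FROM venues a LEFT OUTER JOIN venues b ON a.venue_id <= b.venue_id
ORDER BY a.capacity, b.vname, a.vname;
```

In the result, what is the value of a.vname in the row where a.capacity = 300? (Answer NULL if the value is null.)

Theater

LEFT JOIN keeps every row from `venues a`; unmatched rows get NULL for `venues b`'s columns.
Matching on a.venue_id <= b.venue_id. A NULL in a compared column never satisfies the condition.
- venue_id=1: 7 matching b row(s), so 7 row(s) emitted.
- venue_id=5: 3 matching b row(s), so 3 row(s) emitted.
- venue_id=NULL: no b row matches, row kept with b columns NULL.
- venue_id=3: 4 matching b row(s), so 4 row(s) emitted.
- venue_id=5: 3 matching b row(s), so 3 row(s) emitted.
- venue_id=2: 6 matching b row(s), so 6 row(s) emitted.
- venue_id=2: 6 matching b row(s), so 6 row(s) emitted.
- venue_id=9: 1 matching b row(s), so 1 row(s) emitted.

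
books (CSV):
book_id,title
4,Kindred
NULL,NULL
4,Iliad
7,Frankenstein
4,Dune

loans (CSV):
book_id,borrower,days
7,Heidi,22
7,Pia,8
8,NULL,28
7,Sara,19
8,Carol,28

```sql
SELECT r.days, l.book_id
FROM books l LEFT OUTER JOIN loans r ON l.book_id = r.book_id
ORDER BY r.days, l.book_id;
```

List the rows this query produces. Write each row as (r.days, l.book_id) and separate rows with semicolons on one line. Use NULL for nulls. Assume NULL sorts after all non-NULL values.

(8, 7); (19, 7); (22, 7); (NULL, 4); (NULL, 4); (NULL, 4); (NULL, NULL)

LEFT JOIN keeps every row from `books`; unmatched rows get NULL for `loans`'s columns.
Matching on l.book_id = r.book_id. A NULL in a compared column never satisfies the condition.
- l[0] book_id=4 → no match; kept with NULLs on the r side.
- l[1] book_id=NULL → no match; kept with NULLs on the r side.
- l[2] book_id=4 → no match; kept with NULLs on the r side.
- l[3] book_id=7 → 3 match(es) in r → 3 row(s).
- l[4] book_id=4 → no match; kept with NULLs on the r side.
After projecting and ordering:
r.days | l.book_id
8 | 7
19 | 7
22 | 7
NULL | 4
NULL | 4
NULL | 4
NULL | NULL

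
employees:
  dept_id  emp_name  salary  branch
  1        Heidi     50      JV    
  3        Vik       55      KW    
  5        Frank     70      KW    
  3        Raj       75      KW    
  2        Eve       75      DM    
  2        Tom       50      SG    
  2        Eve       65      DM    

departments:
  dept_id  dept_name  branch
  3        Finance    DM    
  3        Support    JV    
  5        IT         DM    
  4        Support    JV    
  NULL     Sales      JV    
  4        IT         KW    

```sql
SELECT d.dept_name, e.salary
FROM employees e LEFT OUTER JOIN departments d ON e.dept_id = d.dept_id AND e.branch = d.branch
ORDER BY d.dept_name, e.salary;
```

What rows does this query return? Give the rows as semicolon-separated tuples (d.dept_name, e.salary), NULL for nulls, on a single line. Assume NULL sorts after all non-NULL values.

LEFT JOIN keeps every row from `employees`; unmatched rows get NULL for `departments`'s columns.
Matching on e.dept_id = d.dept_id AND e.branch = d.branch. A NULL in a compared column never satisfies the condition.
- e (dept_id=1, branch=JV) has no partner → padded with NULL.
- e (dept_id=3, branch=KW) has no partner → padded with NULL.
- e (dept_id=5, branch=KW) has no partner → padded with NULL.
- e (dept_id=3, branch=KW) has no partner → padded with NULL.
- e (dept_id=2, branch=DM) has no partner → padded with NULL.
- e (dept_id=2, branch=SG) has no partner → padded with NULL.
- e (dept_id=2, branch=DM) has no partner → padded with NULL.
After projecting and ordering:
d.dept_name | e.salary
NULL | 50
NULL | 50
NULL | 55
NULL | 65
NULL | 70
NULL | 75
NULL | 75

(NULL, 50); (NULL, 50); (NULL, 55); (NULL, 65); (NULL, 70); (NULL, 75); (NULL, 75)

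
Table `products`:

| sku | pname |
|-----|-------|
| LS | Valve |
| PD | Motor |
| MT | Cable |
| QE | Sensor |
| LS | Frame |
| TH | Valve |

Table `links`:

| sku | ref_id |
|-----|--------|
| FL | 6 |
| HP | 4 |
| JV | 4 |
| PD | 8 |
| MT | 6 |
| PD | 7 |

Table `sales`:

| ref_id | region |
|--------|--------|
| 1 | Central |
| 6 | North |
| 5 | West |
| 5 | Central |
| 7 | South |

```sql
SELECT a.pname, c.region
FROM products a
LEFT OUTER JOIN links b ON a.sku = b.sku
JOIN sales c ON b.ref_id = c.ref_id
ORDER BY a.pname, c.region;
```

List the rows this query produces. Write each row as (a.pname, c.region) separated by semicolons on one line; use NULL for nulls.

Evaluate left to right. First `products a LEFT JOIN links b` on sku: 7 row(s).
Then INNER JOIN `sales c` on ref_id: keep only rows whose b.ref_id appears in c.

(Cable, North); (Motor, South)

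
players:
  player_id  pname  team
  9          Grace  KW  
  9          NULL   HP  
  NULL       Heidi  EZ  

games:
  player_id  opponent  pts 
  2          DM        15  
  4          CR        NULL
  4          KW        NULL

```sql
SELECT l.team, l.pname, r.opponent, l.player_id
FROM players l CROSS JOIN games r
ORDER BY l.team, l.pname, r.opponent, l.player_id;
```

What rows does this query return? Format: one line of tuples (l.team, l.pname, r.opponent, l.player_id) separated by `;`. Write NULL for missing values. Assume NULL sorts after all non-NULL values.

CROSS JOIN pairs every row of `players` with every row of `games`: 3 × 3 = 9 rows.
After projecting and ordering:
l.team | l.pname | r.opponent | l.player_id
EZ | Heidi | CR | NULL
EZ | Heidi | DM | NULL
EZ | Heidi | KW | NULL
HP | NULL | CR | 9
HP | NULL | DM | 9
HP | NULL | KW | 9
KW | Grace | CR | 9
KW | Grace | DM | 9
KW | Grace | KW | 9

(EZ, Heidi, CR, NULL); (EZ, Heidi, DM, NULL); (EZ, Heidi, KW, NULL); (HP, NULL, CR, 9); (HP, NULL, DM, 9); (HP, NULL, KW, 9); (KW, Grace, CR, 9); (KW, Grace, DM, 9); (KW, Grace, KW, 9)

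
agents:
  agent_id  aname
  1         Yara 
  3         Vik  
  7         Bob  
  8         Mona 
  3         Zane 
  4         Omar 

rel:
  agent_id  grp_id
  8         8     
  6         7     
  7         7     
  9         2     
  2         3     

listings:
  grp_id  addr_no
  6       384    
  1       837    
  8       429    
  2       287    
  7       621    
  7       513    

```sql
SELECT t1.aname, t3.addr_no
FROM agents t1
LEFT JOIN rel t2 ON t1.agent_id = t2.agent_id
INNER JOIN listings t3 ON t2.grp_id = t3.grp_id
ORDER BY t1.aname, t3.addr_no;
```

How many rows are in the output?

Evaluate left to right. First `agents t1 LEFT JOIN rel t2` on agent_id: 6 row(s).
Then INNER JOIN `listings t3` on grp_id: keep only rows whose t2.grp_id appears in t3.
Result: 3 row(s).

3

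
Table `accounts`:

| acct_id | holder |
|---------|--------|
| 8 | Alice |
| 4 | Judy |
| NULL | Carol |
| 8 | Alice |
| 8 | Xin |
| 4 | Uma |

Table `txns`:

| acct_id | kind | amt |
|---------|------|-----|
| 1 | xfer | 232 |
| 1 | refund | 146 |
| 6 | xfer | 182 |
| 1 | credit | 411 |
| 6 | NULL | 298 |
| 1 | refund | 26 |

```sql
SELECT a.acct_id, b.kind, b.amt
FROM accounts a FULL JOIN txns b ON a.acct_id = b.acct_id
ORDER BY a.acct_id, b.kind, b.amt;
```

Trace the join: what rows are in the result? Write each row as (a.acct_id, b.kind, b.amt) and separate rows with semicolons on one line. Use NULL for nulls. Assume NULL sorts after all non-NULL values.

(4, NULL, NULL); (4, NULL, NULL); (8, NULL, NULL); (8, NULL, NULL); (8, NULL, NULL); (NULL, credit, 411); (NULL, refund, 26); (NULL, refund, 146); (NULL, xfer, 182); (NULL, xfer, 232); (NULL, NULL, 298); (NULL, NULL, NULL)

FULL OUTER JOIN keeps every row from both sides; unmatched rows get NULL for the other side's columns.
Matching on a.acct_id = b.acct_id. A NULL in a compared column never satisfies the condition.
- a (acct_id=8) has no partner → padded with NULL.
- a (acct_id=4) has no partner → padded with NULL.
- a (acct_id=NULL) has no partner → padded with NULL.
- a (acct_id=8) has no partner → padded with NULL.
- a (acct_id=8) has no partner → padded with NULL.
- a (acct_id=4) has no partner → padded with NULL.
- 6 b row(s) had no a match → kept, a columns NULL.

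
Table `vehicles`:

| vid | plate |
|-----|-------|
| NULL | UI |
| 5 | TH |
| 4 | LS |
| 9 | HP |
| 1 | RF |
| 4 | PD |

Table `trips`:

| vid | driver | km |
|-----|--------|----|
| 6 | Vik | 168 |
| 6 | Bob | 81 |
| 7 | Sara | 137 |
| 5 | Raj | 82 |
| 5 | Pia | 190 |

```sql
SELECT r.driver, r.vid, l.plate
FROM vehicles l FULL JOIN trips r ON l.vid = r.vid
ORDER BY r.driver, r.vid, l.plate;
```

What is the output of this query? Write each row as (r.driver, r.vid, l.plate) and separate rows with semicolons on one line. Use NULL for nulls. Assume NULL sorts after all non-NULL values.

(Bob, 6, NULL); (Pia, 5, TH); (Raj, 5, TH); (Sara, 7, NULL); (Vik, 6, NULL); (NULL, NULL, HP); (NULL, NULL, LS); (NULL, NULL, PD); (NULL, NULL, RF); (NULL, NULL, UI)

FULL OUTER JOIN keeps every row from both sides; unmatched rows get NULL for the other side's columns.
Matching on l.vid = r.vid. A NULL in a compared column never satisfies the condition.
Matched pairs: 2; unmatched l rows kept: 5; unmatched r rows kept: 3.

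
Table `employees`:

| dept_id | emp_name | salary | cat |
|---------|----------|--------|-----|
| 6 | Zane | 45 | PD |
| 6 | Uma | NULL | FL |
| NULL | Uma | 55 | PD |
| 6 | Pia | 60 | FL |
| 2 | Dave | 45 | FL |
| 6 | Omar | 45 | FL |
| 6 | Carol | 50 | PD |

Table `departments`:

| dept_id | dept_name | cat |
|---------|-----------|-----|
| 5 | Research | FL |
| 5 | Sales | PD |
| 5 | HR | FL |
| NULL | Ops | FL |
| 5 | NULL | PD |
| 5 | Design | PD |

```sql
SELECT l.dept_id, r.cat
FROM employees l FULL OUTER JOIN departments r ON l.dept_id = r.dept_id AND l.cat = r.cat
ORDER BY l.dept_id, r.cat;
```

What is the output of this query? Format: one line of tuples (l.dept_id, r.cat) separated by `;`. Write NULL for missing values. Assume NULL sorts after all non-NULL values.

(2, NULL); (6, NULL); (6, NULL); (6, NULL); (6, NULL); (6, NULL); (NULL, FL); (NULL, FL); (NULL, FL); (NULL, PD); (NULL, PD); (NULL, PD); (NULL, NULL)

FULL OUTER JOIN keeps every row from both sides; unmatched rows get NULL for the other side's columns.
Matching on l.dept_id = r.dept_id AND l.cat = r.cat. A NULL in a compared column never satisfies the condition.
- l (dept_id=6, cat=PD) has no partner → padded with NULL.
- l (dept_id=6, cat=FL) has no partner → padded with NULL.
- l (dept_id=NULL, cat=PD) has no partner → padded with NULL.
- l (dept_id=6, cat=FL) has no partner → padded with NULL.
- l (dept_id=2, cat=FL) has no partner → padded with NULL.
- l (dept_id=6, cat=FL) has no partner → padded with NULL.
- l (dept_id=6, cat=PD) has no partner → padded with NULL.
- plus 6 unmatched r row(s), each kept with NULL l columns.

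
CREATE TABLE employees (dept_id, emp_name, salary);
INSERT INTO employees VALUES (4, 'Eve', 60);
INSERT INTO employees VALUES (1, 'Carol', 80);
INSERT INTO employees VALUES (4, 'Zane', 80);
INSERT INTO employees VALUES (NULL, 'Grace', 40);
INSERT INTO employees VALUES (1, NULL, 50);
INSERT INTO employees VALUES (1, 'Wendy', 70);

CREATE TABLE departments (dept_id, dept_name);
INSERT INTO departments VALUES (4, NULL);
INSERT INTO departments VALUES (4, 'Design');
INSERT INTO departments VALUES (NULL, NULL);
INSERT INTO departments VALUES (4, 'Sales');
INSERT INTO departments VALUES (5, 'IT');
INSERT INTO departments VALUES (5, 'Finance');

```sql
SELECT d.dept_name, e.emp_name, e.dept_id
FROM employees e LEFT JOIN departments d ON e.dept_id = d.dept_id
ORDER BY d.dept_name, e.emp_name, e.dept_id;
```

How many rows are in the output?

10

LEFT JOIN keeps every row from `employees`; unmatched rows get NULL for `departments`'s columns.
Matching on e.dept_id = d.dept_id. A NULL in a compared column never satisfies the condition.
Matched pairs: 6; unmatched e rows kept: 4.
Total: 6 matched + 4 padded = 10 rows.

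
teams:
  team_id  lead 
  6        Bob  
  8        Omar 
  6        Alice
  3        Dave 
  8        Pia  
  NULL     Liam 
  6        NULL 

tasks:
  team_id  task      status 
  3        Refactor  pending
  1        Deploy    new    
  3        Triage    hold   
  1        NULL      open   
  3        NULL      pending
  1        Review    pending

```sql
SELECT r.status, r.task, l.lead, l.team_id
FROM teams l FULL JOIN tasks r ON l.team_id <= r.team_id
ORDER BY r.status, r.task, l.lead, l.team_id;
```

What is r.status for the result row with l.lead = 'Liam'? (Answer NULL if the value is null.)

NULL

FULL OUTER JOIN keeps every row from both sides; unmatched rows get NULL for the other side's columns.
Matching on l.team_id <= r.team_id. A NULL in a compared column never satisfies the condition.
Matched pairs: 3; unmatched l rows kept: 6; unmatched r rows kept: 3.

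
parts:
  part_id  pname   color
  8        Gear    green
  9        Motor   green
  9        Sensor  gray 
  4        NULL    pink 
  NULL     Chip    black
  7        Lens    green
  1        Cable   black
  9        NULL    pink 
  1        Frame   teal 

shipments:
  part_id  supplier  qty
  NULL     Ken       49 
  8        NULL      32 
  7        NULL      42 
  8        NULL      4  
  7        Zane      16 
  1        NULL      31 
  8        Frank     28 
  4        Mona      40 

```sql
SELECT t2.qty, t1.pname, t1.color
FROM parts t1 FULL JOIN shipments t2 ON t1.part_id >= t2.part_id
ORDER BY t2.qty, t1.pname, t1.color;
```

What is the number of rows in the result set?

FULL OUTER JOIN keeps every row from both sides; unmatched rows get NULL for the other side's columns.
Matching on t1.part_id >= t2.part_id. A NULL in a compared column never satisfies the condition.
Matched pairs: 36; unmatched t1 rows kept: 1; unmatched t2 rows kept: 1.
Total: 36 matched + 2 padded = 38 rows.

38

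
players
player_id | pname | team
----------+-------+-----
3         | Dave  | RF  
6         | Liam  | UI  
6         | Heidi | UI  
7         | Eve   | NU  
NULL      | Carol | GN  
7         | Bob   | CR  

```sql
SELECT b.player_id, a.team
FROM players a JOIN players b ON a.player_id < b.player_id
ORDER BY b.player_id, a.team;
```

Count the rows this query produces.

8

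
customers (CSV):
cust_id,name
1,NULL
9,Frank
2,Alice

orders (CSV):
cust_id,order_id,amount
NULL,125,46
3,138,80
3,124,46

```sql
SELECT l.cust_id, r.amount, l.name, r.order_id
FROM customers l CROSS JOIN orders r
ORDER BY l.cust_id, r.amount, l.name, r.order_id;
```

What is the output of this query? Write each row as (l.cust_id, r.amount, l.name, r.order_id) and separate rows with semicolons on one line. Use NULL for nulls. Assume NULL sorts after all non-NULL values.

CROSS JOIN pairs every row of `customers` with every row of `orders`: 3 × 3 = 9 rows.
After projecting and ordering:
l.cust_id | r.amount | l.name | r.order_id
1 | 46 | NULL | 124
1 | 46 | NULL | 125
1 | 80 | NULL | 138
2 | 46 | Alice | 124
2 | 46 | Alice | 125
2 | 80 | Alice | 138
9 | 46 | Frank | 124
9 | 46 | Frank | 125
9 | 80 | Frank | 138

(1, 46, NULL, 124); (1, 46, NULL, 125); (1, 80, NULL, 138); (2, 46, Alice, 124); (2, 46, Alice, 125); (2, 80, Alice, 138); (9, 46, Frank, 124); (9, 46, Frank, 125); (9, 80, Frank, 138)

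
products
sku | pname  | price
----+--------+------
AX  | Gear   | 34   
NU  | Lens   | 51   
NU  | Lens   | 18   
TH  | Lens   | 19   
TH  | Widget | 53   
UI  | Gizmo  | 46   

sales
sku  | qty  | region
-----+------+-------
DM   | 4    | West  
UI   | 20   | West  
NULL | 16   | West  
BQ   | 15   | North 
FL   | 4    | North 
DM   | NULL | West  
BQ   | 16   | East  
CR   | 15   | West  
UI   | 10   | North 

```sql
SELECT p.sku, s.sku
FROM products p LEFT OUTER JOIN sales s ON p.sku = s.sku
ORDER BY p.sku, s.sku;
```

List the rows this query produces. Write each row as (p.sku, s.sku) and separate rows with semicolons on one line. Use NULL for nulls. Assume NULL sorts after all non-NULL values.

(AX, NULL); (NU, NULL); (NU, NULL); (TH, NULL); (TH, NULL); (UI, UI); (UI, UI)

LEFT JOIN keeps every row from `products`; unmatched rows get NULL for `sales`'s columns.
Matching on p.sku = s.sku. A NULL in a compared column never satisfies the condition.
Matched pairs: 2; unmatched p rows kept: 5.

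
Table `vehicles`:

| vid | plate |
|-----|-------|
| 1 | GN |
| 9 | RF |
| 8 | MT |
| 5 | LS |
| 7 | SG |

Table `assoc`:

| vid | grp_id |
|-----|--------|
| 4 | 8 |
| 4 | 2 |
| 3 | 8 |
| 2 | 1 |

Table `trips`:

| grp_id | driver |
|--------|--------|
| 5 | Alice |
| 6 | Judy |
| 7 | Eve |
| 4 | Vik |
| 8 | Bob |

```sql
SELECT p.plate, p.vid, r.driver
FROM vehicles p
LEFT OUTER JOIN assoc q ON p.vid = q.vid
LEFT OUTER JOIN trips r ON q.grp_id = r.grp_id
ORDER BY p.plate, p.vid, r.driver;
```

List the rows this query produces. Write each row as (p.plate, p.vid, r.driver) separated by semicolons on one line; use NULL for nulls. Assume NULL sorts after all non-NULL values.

Step 1 — p LEFT JOIN q on vid → 5 row(s).
Then LEFT JOIN `trips r` on grp_id: each of those 5 rows is kept; rows whose q.grp_id has no match in r get NULL for r's columns.

(GN, 1, NULL); (LS, 5, NULL); (MT, 8, NULL); (RF, 9, NULL); (SG, 7, NULL)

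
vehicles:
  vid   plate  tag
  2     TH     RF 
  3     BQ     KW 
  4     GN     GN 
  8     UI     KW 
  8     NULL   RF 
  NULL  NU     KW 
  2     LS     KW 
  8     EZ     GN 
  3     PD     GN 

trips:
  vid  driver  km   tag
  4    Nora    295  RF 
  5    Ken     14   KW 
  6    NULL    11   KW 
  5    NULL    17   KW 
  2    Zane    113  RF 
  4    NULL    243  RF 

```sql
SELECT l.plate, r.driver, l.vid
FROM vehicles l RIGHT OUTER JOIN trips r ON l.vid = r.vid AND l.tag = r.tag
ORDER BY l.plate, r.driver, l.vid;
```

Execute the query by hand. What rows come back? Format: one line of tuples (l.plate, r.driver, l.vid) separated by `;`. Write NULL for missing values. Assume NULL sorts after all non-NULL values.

(TH, Zane, 2); (NULL, Ken, NULL); (NULL, Nora, NULL); (NULL, NULL, NULL); (NULL, NULL, NULL); (NULL, NULL, NULL)

RIGHT JOIN keeps every row from `trips`; unmatched rows get NULL for `vehicles`'s columns.
Matching on l.vid = r.vid AND l.tag = r.tag. A NULL in a compared column never satisfies the condition.
- l row (vid=2, tag=RF): matches 1 r row(s) → 1 output row(s).
- l row (vid=3, tag=KW): no match.
- l row (vid=4, tag=GN): no match.
- l row (vid=8, tag=KW): no match.
- l row (vid=8, tag=RF): no match.
- l row (vid=NULL, tag=KW): no match.
- l row (vid=2, tag=KW): no match.
- l row (vid=8, tag=GN): no match.
- l row (vid=3, tag=GN): no match.
- plus 5 unmatched r row(s), each kept with NULL l columns.
After projecting and ordering:
l.plate | r.driver | l.vid
TH | Zane | 2
NULL | Ken | NULL
NULL | Nora | NULL
NULL | NULL | NULL
NULL | NULL | NULL
NULL | NULL | NULL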